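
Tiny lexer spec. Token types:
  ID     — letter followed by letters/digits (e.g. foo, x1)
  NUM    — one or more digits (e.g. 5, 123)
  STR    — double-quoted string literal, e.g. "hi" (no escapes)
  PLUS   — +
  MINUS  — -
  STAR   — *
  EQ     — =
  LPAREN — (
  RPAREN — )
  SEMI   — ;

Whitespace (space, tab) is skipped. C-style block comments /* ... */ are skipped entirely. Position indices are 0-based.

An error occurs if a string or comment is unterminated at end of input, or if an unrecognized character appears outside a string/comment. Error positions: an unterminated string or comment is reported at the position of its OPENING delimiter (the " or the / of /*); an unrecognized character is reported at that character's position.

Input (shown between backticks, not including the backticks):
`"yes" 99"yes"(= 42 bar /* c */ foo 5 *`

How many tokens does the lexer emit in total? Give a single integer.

pos=0: enter STRING mode
pos=0: emit STR "yes" (now at pos=5)
pos=6: emit NUM '99' (now at pos=8)
pos=8: enter STRING mode
pos=8: emit STR "yes" (now at pos=13)
pos=13: emit LPAREN '('
pos=14: emit EQ '='
pos=16: emit NUM '42' (now at pos=18)
pos=19: emit ID 'bar' (now at pos=22)
pos=23: enter COMMENT mode (saw '/*')
exit COMMENT mode (now at pos=30)
pos=31: emit ID 'foo' (now at pos=34)
pos=35: emit NUM '5' (now at pos=36)
pos=37: emit STAR '*'
DONE. 10 tokens: [STR, NUM, STR, LPAREN, EQ, NUM, ID, ID, NUM, STAR]

Answer: 10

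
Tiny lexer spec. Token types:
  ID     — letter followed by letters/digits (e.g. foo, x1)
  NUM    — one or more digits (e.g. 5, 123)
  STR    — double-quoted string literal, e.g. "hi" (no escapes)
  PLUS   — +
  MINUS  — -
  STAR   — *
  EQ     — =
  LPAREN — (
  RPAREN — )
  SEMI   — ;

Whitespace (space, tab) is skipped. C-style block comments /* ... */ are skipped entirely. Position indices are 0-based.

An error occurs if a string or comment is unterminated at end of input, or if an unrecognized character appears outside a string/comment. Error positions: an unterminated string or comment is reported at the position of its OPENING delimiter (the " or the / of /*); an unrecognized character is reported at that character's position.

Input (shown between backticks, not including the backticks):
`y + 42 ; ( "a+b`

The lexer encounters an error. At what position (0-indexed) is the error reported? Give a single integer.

Answer: 11

Derivation:
pos=0: emit ID 'y' (now at pos=1)
pos=2: emit PLUS '+'
pos=4: emit NUM '42' (now at pos=6)
pos=7: emit SEMI ';'
pos=9: emit LPAREN '('
pos=11: enter STRING mode
pos=11: ERROR — unterminated string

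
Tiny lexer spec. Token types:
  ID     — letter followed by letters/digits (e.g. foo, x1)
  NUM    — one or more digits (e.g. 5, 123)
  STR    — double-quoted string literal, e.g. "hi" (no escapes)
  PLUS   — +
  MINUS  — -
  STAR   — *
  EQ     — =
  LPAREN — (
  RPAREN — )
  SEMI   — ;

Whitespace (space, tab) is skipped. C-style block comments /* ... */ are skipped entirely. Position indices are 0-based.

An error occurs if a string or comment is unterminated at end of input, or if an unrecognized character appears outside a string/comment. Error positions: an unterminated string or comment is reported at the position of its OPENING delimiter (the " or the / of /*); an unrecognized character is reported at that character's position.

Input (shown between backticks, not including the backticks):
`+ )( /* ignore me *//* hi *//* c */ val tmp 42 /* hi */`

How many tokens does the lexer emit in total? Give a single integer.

Answer: 6

Derivation:
pos=0: emit PLUS '+'
pos=2: emit RPAREN ')'
pos=3: emit LPAREN '('
pos=5: enter COMMENT mode (saw '/*')
exit COMMENT mode (now at pos=20)
pos=20: enter COMMENT mode (saw '/*')
exit COMMENT mode (now at pos=28)
pos=28: enter COMMENT mode (saw '/*')
exit COMMENT mode (now at pos=35)
pos=36: emit ID 'val' (now at pos=39)
pos=40: emit ID 'tmp' (now at pos=43)
pos=44: emit NUM '42' (now at pos=46)
pos=47: enter COMMENT mode (saw '/*')
exit COMMENT mode (now at pos=55)
DONE. 6 tokens: [PLUS, RPAREN, LPAREN, ID, ID, NUM]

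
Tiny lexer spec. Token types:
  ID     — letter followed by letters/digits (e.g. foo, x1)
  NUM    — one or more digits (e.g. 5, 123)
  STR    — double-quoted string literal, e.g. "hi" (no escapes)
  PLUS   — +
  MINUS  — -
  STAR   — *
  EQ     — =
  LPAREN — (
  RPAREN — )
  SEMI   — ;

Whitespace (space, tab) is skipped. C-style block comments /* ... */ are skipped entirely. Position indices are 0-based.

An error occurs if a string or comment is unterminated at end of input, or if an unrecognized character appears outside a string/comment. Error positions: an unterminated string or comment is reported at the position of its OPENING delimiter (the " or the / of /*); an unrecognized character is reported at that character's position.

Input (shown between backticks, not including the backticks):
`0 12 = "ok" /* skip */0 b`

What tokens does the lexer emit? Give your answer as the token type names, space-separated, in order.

pos=0: emit NUM '0' (now at pos=1)
pos=2: emit NUM '12' (now at pos=4)
pos=5: emit EQ '='
pos=7: enter STRING mode
pos=7: emit STR "ok" (now at pos=11)
pos=12: enter COMMENT mode (saw '/*')
exit COMMENT mode (now at pos=22)
pos=22: emit NUM '0' (now at pos=23)
pos=24: emit ID 'b' (now at pos=25)
DONE. 6 tokens: [NUM, NUM, EQ, STR, NUM, ID]

Answer: NUM NUM EQ STR NUM ID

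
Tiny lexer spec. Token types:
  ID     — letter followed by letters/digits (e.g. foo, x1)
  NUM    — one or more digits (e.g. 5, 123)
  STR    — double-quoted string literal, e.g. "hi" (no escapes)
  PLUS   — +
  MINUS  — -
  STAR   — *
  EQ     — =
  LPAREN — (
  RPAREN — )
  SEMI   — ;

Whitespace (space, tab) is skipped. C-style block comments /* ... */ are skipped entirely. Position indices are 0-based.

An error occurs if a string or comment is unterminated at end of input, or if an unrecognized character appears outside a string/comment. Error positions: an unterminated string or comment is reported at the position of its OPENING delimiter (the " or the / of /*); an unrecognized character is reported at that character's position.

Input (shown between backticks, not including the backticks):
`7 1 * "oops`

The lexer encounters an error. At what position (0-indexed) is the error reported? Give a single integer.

Answer: 6

Derivation:
pos=0: emit NUM '7' (now at pos=1)
pos=2: emit NUM '1' (now at pos=3)
pos=4: emit STAR '*'
pos=6: enter STRING mode
pos=6: ERROR — unterminated string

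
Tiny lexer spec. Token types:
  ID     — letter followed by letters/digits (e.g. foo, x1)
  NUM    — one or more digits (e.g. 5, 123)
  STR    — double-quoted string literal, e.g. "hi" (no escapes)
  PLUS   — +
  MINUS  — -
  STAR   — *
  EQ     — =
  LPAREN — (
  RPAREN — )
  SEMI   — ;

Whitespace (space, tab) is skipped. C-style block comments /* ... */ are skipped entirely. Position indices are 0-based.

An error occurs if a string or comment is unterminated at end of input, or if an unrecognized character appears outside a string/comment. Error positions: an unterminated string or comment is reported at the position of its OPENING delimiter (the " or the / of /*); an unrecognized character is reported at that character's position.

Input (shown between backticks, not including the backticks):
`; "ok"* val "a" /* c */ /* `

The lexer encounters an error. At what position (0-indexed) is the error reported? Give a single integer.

pos=0: emit SEMI ';'
pos=2: enter STRING mode
pos=2: emit STR "ok" (now at pos=6)
pos=6: emit STAR '*'
pos=8: emit ID 'val' (now at pos=11)
pos=12: enter STRING mode
pos=12: emit STR "a" (now at pos=15)
pos=16: enter COMMENT mode (saw '/*')
exit COMMENT mode (now at pos=23)
pos=24: enter COMMENT mode (saw '/*')
pos=24: ERROR — unterminated comment (reached EOF)

Answer: 24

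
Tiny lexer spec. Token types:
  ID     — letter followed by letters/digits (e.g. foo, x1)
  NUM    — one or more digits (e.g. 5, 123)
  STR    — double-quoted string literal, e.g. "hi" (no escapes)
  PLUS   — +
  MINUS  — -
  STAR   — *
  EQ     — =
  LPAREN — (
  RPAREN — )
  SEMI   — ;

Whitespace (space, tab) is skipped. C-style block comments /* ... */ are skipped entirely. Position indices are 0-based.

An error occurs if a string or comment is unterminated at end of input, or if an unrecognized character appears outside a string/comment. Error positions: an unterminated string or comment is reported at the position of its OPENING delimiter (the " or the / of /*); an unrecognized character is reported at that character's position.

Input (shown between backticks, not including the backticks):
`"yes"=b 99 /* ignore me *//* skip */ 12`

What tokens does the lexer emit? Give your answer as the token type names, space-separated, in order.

Answer: STR EQ ID NUM NUM

Derivation:
pos=0: enter STRING mode
pos=0: emit STR "yes" (now at pos=5)
pos=5: emit EQ '='
pos=6: emit ID 'b' (now at pos=7)
pos=8: emit NUM '99' (now at pos=10)
pos=11: enter COMMENT mode (saw '/*')
exit COMMENT mode (now at pos=26)
pos=26: enter COMMENT mode (saw '/*')
exit COMMENT mode (now at pos=36)
pos=37: emit NUM '12' (now at pos=39)
DONE. 5 tokens: [STR, EQ, ID, NUM, NUM]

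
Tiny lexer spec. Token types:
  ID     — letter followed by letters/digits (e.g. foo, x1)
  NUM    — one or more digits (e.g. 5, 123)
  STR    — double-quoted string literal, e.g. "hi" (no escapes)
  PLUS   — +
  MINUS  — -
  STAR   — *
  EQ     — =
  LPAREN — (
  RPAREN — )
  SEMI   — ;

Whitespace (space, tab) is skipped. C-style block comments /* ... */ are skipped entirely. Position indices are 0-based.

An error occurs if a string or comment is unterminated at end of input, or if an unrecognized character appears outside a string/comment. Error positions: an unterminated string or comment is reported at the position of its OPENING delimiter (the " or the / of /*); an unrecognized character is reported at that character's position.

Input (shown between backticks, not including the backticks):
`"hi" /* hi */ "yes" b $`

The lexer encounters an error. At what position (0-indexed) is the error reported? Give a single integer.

Answer: 22

Derivation:
pos=0: enter STRING mode
pos=0: emit STR "hi" (now at pos=4)
pos=5: enter COMMENT mode (saw '/*')
exit COMMENT mode (now at pos=13)
pos=14: enter STRING mode
pos=14: emit STR "yes" (now at pos=19)
pos=20: emit ID 'b' (now at pos=21)
pos=22: ERROR — unrecognized char '$'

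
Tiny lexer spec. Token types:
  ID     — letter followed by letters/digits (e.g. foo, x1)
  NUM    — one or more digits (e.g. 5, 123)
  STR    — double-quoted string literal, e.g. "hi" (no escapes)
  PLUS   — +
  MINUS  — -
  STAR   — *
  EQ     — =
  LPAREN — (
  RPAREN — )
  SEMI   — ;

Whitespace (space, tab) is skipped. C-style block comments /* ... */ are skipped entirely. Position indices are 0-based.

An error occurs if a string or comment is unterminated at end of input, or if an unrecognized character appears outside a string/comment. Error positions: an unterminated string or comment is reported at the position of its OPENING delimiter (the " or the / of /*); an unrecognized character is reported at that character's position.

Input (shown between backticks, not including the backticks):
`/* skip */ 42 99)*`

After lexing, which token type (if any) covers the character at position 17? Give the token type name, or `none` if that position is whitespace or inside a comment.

pos=0: enter COMMENT mode (saw '/*')
exit COMMENT mode (now at pos=10)
pos=11: emit NUM '42' (now at pos=13)
pos=14: emit NUM '99' (now at pos=16)
pos=16: emit RPAREN ')'
pos=17: emit STAR '*'
DONE. 4 tokens: [NUM, NUM, RPAREN, STAR]
Position 17: char is '*' -> STAR

Answer: STAR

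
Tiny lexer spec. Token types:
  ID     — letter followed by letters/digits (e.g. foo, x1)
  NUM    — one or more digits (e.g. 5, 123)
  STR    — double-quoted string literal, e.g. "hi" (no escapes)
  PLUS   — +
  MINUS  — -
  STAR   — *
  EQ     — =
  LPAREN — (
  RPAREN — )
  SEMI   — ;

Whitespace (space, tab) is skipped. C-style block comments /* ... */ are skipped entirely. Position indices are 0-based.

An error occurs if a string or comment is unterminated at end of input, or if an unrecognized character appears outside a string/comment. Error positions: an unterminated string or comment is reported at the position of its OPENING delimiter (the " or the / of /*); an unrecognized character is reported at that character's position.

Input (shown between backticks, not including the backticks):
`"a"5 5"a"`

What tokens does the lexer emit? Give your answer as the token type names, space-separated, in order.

pos=0: enter STRING mode
pos=0: emit STR "a" (now at pos=3)
pos=3: emit NUM '5' (now at pos=4)
pos=5: emit NUM '5' (now at pos=6)
pos=6: enter STRING mode
pos=6: emit STR "a" (now at pos=9)
DONE. 4 tokens: [STR, NUM, NUM, STR]

Answer: STR NUM NUM STR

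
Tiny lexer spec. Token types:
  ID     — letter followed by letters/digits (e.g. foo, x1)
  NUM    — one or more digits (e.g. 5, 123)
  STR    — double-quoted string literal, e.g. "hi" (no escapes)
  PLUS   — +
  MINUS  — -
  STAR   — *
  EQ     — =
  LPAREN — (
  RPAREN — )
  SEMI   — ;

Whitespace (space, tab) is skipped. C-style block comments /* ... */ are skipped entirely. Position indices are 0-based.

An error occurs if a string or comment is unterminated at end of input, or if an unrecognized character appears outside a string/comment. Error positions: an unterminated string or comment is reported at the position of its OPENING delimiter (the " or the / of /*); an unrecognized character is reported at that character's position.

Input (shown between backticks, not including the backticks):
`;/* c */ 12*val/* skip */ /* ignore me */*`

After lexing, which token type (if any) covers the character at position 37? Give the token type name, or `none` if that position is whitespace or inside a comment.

pos=0: emit SEMI ';'
pos=1: enter COMMENT mode (saw '/*')
exit COMMENT mode (now at pos=8)
pos=9: emit NUM '12' (now at pos=11)
pos=11: emit STAR '*'
pos=12: emit ID 'val' (now at pos=15)
pos=15: enter COMMENT mode (saw '/*')
exit COMMENT mode (now at pos=25)
pos=26: enter COMMENT mode (saw '/*')
exit COMMENT mode (now at pos=41)
pos=41: emit STAR '*'
DONE. 5 tokens: [SEMI, NUM, STAR, ID, STAR]
Position 37: char is 'e' -> none

Answer: none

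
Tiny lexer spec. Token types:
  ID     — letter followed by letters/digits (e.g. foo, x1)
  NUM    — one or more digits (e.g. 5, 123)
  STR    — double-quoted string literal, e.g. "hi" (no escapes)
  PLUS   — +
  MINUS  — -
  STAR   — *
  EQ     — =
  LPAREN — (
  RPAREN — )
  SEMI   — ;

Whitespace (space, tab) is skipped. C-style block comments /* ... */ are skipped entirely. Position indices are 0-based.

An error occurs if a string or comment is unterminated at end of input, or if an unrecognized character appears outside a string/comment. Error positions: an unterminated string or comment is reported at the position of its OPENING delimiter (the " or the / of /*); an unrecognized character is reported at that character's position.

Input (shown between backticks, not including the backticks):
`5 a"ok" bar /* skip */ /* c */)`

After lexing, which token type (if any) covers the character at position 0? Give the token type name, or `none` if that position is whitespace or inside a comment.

pos=0: emit NUM '5' (now at pos=1)
pos=2: emit ID 'a' (now at pos=3)
pos=3: enter STRING mode
pos=3: emit STR "ok" (now at pos=7)
pos=8: emit ID 'bar' (now at pos=11)
pos=12: enter COMMENT mode (saw '/*')
exit COMMENT mode (now at pos=22)
pos=23: enter COMMENT mode (saw '/*')
exit COMMENT mode (now at pos=30)
pos=30: emit RPAREN ')'
DONE. 5 tokens: [NUM, ID, STR, ID, RPAREN]
Position 0: char is '5' -> NUM

Answer: NUM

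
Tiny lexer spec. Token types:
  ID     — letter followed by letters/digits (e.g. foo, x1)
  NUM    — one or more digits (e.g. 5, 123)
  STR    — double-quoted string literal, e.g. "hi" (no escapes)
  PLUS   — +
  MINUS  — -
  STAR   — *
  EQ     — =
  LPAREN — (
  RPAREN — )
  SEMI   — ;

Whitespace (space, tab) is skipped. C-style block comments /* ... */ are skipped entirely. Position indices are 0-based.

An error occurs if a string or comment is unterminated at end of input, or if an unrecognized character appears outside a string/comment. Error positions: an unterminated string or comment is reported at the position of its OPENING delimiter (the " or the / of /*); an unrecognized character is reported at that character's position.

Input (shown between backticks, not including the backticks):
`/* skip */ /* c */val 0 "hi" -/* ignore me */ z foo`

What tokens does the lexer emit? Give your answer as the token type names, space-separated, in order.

pos=0: enter COMMENT mode (saw '/*')
exit COMMENT mode (now at pos=10)
pos=11: enter COMMENT mode (saw '/*')
exit COMMENT mode (now at pos=18)
pos=18: emit ID 'val' (now at pos=21)
pos=22: emit NUM '0' (now at pos=23)
pos=24: enter STRING mode
pos=24: emit STR "hi" (now at pos=28)
pos=29: emit MINUS '-'
pos=30: enter COMMENT mode (saw '/*')
exit COMMENT mode (now at pos=45)
pos=46: emit ID 'z' (now at pos=47)
pos=48: emit ID 'foo' (now at pos=51)
DONE. 6 tokens: [ID, NUM, STR, MINUS, ID, ID]

Answer: ID NUM STR MINUS ID ID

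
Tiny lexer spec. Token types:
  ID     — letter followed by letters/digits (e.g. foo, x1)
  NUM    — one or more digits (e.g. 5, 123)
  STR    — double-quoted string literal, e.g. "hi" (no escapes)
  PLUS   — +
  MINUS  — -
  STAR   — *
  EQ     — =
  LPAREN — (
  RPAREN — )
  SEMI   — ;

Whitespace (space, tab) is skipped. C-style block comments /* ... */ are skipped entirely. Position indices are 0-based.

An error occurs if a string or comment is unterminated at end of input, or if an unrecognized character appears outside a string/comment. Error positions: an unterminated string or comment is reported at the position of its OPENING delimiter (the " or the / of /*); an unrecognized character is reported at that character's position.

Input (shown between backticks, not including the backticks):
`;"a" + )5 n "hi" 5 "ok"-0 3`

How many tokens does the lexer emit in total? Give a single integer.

Answer: 12

Derivation:
pos=0: emit SEMI ';'
pos=1: enter STRING mode
pos=1: emit STR "a" (now at pos=4)
pos=5: emit PLUS '+'
pos=7: emit RPAREN ')'
pos=8: emit NUM '5' (now at pos=9)
pos=10: emit ID 'n' (now at pos=11)
pos=12: enter STRING mode
pos=12: emit STR "hi" (now at pos=16)
pos=17: emit NUM '5' (now at pos=18)
pos=19: enter STRING mode
pos=19: emit STR "ok" (now at pos=23)
pos=23: emit MINUS '-'
pos=24: emit NUM '0' (now at pos=25)
pos=26: emit NUM '3' (now at pos=27)
DONE. 12 tokens: [SEMI, STR, PLUS, RPAREN, NUM, ID, STR, NUM, STR, MINUS, NUM, NUM]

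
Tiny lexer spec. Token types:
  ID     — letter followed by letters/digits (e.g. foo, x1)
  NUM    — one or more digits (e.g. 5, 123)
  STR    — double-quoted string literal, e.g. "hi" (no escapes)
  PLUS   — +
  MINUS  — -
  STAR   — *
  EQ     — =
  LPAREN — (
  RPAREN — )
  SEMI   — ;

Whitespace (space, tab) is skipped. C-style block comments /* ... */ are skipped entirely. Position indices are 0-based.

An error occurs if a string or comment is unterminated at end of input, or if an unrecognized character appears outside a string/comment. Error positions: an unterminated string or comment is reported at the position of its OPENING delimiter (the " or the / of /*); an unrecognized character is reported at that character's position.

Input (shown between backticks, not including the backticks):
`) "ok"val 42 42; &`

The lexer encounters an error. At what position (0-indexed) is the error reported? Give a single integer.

Answer: 17

Derivation:
pos=0: emit RPAREN ')'
pos=2: enter STRING mode
pos=2: emit STR "ok" (now at pos=6)
pos=6: emit ID 'val' (now at pos=9)
pos=10: emit NUM '42' (now at pos=12)
pos=13: emit NUM '42' (now at pos=15)
pos=15: emit SEMI ';'
pos=17: ERROR — unrecognized char '&'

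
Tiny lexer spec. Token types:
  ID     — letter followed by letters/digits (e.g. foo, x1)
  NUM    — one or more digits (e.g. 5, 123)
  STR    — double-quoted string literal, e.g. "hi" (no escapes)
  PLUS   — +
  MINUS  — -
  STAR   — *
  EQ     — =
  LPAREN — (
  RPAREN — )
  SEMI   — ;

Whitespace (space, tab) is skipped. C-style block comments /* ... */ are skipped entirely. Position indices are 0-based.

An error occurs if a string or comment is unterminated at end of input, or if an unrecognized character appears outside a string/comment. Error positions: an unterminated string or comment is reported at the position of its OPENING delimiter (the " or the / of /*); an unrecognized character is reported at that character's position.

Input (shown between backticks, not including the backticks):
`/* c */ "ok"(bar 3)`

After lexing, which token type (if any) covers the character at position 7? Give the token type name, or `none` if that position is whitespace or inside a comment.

pos=0: enter COMMENT mode (saw '/*')
exit COMMENT mode (now at pos=7)
pos=8: enter STRING mode
pos=8: emit STR "ok" (now at pos=12)
pos=12: emit LPAREN '('
pos=13: emit ID 'bar' (now at pos=16)
pos=17: emit NUM '3' (now at pos=18)
pos=18: emit RPAREN ')'
DONE. 5 tokens: [STR, LPAREN, ID, NUM, RPAREN]
Position 7: char is ' ' -> none

Answer: none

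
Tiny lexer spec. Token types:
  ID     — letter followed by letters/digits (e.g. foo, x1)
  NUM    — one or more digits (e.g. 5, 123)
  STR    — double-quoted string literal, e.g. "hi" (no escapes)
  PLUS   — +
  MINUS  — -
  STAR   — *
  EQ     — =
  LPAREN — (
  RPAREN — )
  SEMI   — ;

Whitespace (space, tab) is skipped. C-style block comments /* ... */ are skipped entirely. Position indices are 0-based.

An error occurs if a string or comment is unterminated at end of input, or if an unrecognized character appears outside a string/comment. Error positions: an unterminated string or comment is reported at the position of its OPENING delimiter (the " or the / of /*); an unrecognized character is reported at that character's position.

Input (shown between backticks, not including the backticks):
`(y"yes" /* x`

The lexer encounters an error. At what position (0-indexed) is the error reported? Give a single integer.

pos=0: emit LPAREN '('
pos=1: emit ID 'y' (now at pos=2)
pos=2: enter STRING mode
pos=2: emit STR "yes" (now at pos=7)
pos=8: enter COMMENT mode (saw '/*')
pos=8: ERROR — unterminated comment (reached EOF)

Answer: 8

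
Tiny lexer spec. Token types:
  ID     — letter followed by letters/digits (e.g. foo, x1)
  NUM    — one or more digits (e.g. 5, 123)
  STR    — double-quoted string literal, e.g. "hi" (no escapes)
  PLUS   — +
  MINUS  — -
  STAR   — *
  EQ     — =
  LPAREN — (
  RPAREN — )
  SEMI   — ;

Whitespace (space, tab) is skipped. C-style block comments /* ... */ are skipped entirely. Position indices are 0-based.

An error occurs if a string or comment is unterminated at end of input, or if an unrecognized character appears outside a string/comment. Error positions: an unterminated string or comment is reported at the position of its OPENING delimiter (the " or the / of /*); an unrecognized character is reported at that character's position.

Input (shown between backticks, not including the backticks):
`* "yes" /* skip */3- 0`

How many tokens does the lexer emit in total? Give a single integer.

pos=0: emit STAR '*'
pos=2: enter STRING mode
pos=2: emit STR "yes" (now at pos=7)
pos=8: enter COMMENT mode (saw '/*')
exit COMMENT mode (now at pos=18)
pos=18: emit NUM '3' (now at pos=19)
pos=19: emit MINUS '-'
pos=21: emit NUM '0' (now at pos=22)
DONE. 5 tokens: [STAR, STR, NUM, MINUS, NUM]

Answer: 5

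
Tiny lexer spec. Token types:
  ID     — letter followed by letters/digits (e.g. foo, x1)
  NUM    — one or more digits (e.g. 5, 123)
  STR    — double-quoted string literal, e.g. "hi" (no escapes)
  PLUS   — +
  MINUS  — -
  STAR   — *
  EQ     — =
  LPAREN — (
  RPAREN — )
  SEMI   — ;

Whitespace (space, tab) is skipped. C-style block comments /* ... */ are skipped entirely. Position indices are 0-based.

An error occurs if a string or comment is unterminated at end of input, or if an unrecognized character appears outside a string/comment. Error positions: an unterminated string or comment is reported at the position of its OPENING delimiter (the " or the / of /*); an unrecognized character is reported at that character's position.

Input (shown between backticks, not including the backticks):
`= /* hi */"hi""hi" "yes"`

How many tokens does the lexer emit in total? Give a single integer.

Answer: 4

Derivation:
pos=0: emit EQ '='
pos=2: enter COMMENT mode (saw '/*')
exit COMMENT mode (now at pos=10)
pos=10: enter STRING mode
pos=10: emit STR "hi" (now at pos=14)
pos=14: enter STRING mode
pos=14: emit STR "hi" (now at pos=18)
pos=19: enter STRING mode
pos=19: emit STR "yes" (now at pos=24)
DONE. 4 tokens: [EQ, STR, STR, STR]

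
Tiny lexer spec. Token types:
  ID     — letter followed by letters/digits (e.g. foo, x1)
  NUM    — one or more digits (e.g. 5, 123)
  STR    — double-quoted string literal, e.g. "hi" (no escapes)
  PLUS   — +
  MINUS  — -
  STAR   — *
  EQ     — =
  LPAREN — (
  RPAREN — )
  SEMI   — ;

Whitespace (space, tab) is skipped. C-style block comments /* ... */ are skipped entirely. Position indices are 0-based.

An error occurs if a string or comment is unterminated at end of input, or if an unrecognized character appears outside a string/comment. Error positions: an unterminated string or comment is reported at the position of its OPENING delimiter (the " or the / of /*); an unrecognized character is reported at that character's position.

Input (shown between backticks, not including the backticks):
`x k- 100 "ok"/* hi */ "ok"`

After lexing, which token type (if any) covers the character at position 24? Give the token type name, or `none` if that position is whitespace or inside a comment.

pos=0: emit ID 'x' (now at pos=1)
pos=2: emit ID 'k' (now at pos=3)
pos=3: emit MINUS '-'
pos=5: emit NUM '100' (now at pos=8)
pos=9: enter STRING mode
pos=9: emit STR "ok" (now at pos=13)
pos=13: enter COMMENT mode (saw '/*')
exit COMMENT mode (now at pos=21)
pos=22: enter STRING mode
pos=22: emit STR "ok" (now at pos=26)
DONE. 6 tokens: [ID, ID, MINUS, NUM, STR, STR]
Position 24: char is 'k' -> STR

Answer: STR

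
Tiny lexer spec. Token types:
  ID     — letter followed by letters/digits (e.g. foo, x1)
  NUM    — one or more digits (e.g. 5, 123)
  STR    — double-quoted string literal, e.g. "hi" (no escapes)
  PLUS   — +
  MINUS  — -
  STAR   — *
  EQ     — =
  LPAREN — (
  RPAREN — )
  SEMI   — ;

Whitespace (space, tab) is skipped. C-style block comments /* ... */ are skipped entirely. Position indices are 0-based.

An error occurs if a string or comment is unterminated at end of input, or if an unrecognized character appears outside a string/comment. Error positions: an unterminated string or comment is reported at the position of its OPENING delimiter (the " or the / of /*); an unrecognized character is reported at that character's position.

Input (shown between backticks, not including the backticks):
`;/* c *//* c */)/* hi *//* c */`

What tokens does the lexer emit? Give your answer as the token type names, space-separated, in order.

pos=0: emit SEMI ';'
pos=1: enter COMMENT mode (saw '/*')
exit COMMENT mode (now at pos=8)
pos=8: enter COMMENT mode (saw '/*')
exit COMMENT mode (now at pos=15)
pos=15: emit RPAREN ')'
pos=16: enter COMMENT mode (saw '/*')
exit COMMENT mode (now at pos=24)
pos=24: enter COMMENT mode (saw '/*')
exit COMMENT mode (now at pos=31)
DONE. 2 tokens: [SEMI, RPAREN]

Answer: SEMI RPAREN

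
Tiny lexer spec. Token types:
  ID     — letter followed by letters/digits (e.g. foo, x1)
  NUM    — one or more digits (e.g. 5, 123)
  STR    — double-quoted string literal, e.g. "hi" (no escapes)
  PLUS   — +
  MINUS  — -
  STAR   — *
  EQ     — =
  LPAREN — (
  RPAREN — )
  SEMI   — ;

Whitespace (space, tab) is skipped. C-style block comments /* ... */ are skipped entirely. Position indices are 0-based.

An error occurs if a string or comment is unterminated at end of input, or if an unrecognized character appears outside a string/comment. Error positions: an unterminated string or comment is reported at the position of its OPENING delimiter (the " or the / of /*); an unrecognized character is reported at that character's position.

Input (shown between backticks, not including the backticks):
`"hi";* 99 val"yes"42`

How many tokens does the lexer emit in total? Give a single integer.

Answer: 7

Derivation:
pos=0: enter STRING mode
pos=0: emit STR "hi" (now at pos=4)
pos=4: emit SEMI ';'
pos=5: emit STAR '*'
pos=7: emit NUM '99' (now at pos=9)
pos=10: emit ID 'val' (now at pos=13)
pos=13: enter STRING mode
pos=13: emit STR "yes" (now at pos=18)
pos=18: emit NUM '42' (now at pos=20)
DONE. 7 tokens: [STR, SEMI, STAR, NUM, ID, STR, NUM]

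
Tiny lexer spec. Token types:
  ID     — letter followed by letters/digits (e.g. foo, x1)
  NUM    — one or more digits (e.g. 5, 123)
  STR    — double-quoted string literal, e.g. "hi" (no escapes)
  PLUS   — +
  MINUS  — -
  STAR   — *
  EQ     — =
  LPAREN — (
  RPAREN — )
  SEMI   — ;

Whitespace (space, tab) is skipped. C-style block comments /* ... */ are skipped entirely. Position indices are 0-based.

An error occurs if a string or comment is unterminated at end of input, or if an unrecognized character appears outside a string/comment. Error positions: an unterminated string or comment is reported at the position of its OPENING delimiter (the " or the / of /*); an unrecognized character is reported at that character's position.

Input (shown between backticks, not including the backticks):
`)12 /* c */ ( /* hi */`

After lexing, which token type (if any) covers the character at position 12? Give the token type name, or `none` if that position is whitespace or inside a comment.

pos=0: emit RPAREN ')'
pos=1: emit NUM '12' (now at pos=3)
pos=4: enter COMMENT mode (saw '/*')
exit COMMENT mode (now at pos=11)
pos=12: emit LPAREN '('
pos=14: enter COMMENT mode (saw '/*')
exit COMMENT mode (now at pos=22)
DONE. 3 tokens: [RPAREN, NUM, LPAREN]
Position 12: char is '(' -> LPAREN

Answer: LPAREN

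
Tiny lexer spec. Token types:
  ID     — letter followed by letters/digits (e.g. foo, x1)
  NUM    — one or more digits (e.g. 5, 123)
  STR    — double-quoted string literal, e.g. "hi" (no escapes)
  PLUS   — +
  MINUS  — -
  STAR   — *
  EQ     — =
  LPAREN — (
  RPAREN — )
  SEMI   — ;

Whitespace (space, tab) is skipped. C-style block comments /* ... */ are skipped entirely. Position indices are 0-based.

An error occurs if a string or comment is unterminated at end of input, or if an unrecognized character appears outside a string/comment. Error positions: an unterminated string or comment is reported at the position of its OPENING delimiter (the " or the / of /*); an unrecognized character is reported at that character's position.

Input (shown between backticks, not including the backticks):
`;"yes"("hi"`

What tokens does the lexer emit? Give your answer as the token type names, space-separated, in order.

pos=0: emit SEMI ';'
pos=1: enter STRING mode
pos=1: emit STR "yes" (now at pos=6)
pos=6: emit LPAREN '('
pos=7: enter STRING mode
pos=7: emit STR "hi" (now at pos=11)
DONE. 4 tokens: [SEMI, STR, LPAREN, STR]

Answer: SEMI STR LPAREN STR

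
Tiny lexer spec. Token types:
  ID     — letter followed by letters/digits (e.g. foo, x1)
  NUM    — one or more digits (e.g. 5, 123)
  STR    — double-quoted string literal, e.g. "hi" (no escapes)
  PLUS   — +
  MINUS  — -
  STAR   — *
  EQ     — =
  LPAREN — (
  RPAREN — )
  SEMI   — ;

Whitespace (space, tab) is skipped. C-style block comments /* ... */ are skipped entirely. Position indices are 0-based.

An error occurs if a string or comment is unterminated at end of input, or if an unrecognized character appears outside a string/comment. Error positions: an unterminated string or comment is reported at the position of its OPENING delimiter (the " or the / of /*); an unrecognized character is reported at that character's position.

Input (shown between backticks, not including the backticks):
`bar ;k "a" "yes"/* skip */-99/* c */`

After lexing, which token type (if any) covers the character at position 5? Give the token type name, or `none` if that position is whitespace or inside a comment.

pos=0: emit ID 'bar' (now at pos=3)
pos=4: emit SEMI ';'
pos=5: emit ID 'k' (now at pos=6)
pos=7: enter STRING mode
pos=7: emit STR "a" (now at pos=10)
pos=11: enter STRING mode
pos=11: emit STR "yes" (now at pos=16)
pos=16: enter COMMENT mode (saw '/*')
exit COMMENT mode (now at pos=26)
pos=26: emit MINUS '-'
pos=27: emit NUM '99' (now at pos=29)
pos=29: enter COMMENT mode (saw '/*')
exit COMMENT mode (now at pos=36)
DONE. 7 tokens: [ID, SEMI, ID, STR, STR, MINUS, NUM]
Position 5: char is 'k' -> ID

Answer: ID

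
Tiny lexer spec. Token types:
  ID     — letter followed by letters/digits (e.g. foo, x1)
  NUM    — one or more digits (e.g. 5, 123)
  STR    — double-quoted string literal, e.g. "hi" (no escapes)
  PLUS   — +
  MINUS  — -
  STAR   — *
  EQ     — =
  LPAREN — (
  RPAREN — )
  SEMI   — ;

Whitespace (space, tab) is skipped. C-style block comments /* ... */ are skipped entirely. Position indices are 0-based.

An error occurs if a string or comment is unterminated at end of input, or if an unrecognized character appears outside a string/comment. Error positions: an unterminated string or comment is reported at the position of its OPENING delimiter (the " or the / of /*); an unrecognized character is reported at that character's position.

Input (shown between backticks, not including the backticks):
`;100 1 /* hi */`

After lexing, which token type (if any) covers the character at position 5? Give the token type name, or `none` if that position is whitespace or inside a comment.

pos=0: emit SEMI ';'
pos=1: emit NUM '100' (now at pos=4)
pos=5: emit NUM '1' (now at pos=6)
pos=7: enter COMMENT mode (saw '/*')
exit COMMENT mode (now at pos=15)
DONE. 3 tokens: [SEMI, NUM, NUM]
Position 5: char is '1' -> NUM

Answer: NUM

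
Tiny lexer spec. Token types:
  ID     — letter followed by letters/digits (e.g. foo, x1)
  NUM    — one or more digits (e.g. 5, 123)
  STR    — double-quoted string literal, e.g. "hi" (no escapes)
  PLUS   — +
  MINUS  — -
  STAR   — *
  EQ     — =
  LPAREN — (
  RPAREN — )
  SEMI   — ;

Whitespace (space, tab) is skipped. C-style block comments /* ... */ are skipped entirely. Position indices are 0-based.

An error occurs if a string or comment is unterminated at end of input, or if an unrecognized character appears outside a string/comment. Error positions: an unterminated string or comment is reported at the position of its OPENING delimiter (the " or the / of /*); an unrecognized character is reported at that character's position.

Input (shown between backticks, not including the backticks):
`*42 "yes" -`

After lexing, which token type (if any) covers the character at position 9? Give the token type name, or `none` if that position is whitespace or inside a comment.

Answer: none

Derivation:
pos=0: emit STAR '*'
pos=1: emit NUM '42' (now at pos=3)
pos=4: enter STRING mode
pos=4: emit STR "yes" (now at pos=9)
pos=10: emit MINUS '-'
DONE. 4 tokens: [STAR, NUM, STR, MINUS]
Position 9: char is ' ' -> none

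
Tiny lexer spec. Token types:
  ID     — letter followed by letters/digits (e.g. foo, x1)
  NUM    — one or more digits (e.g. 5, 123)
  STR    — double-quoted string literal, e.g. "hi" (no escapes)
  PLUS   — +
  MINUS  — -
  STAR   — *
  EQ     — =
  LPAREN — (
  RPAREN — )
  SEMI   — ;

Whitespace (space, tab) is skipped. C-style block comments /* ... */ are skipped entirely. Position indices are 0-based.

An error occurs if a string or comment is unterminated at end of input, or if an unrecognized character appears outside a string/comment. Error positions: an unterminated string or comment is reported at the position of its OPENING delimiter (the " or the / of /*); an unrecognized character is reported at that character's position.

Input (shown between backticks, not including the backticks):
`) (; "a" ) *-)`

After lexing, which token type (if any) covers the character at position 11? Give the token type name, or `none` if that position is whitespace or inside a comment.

Answer: STAR

Derivation:
pos=0: emit RPAREN ')'
pos=2: emit LPAREN '('
pos=3: emit SEMI ';'
pos=5: enter STRING mode
pos=5: emit STR "a" (now at pos=8)
pos=9: emit RPAREN ')'
pos=11: emit STAR '*'
pos=12: emit MINUS '-'
pos=13: emit RPAREN ')'
DONE. 8 tokens: [RPAREN, LPAREN, SEMI, STR, RPAREN, STAR, MINUS, RPAREN]
Position 11: char is '*' -> STAR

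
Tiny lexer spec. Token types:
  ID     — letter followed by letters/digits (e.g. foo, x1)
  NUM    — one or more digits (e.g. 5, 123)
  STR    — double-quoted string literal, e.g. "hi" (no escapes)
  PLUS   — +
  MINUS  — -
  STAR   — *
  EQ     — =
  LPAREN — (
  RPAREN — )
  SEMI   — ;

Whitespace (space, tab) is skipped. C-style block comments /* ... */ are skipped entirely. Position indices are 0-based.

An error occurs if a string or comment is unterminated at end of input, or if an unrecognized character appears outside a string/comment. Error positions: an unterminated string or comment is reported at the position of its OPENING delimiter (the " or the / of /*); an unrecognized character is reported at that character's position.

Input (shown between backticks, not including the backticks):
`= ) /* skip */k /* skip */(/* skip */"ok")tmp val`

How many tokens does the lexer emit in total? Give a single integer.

Answer: 8

Derivation:
pos=0: emit EQ '='
pos=2: emit RPAREN ')'
pos=4: enter COMMENT mode (saw '/*')
exit COMMENT mode (now at pos=14)
pos=14: emit ID 'k' (now at pos=15)
pos=16: enter COMMENT mode (saw '/*')
exit COMMENT mode (now at pos=26)
pos=26: emit LPAREN '('
pos=27: enter COMMENT mode (saw '/*')
exit COMMENT mode (now at pos=37)
pos=37: enter STRING mode
pos=37: emit STR "ok" (now at pos=41)
pos=41: emit RPAREN ')'
pos=42: emit ID 'tmp' (now at pos=45)
pos=46: emit ID 'val' (now at pos=49)
DONE. 8 tokens: [EQ, RPAREN, ID, LPAREN, STR, RPAREN, ID, ID]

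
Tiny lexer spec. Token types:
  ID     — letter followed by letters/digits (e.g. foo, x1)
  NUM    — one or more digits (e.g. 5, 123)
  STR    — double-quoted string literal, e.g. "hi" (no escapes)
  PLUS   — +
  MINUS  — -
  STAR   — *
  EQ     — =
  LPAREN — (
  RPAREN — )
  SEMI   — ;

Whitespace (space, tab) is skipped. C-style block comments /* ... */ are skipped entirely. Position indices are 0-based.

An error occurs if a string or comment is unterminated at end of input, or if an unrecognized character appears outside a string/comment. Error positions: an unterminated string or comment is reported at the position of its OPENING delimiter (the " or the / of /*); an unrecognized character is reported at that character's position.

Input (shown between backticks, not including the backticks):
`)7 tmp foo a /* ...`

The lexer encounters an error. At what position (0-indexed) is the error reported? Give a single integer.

Answer: 13

Derivation:
pos=0: emit RPAREN ')'
pos=1: emit NUM '7' (now at pos=2)
pos=3: emit ID 'tmp' (now at pos=6)
pos=7: emit ID 'foo' (now at pos=10)
pos=11: emit ID 'a' (now at pos=12)
pos=13: enter COMMENT mode (saw '/*')
pos=13: ERROR — unterminated comment (reached EOF)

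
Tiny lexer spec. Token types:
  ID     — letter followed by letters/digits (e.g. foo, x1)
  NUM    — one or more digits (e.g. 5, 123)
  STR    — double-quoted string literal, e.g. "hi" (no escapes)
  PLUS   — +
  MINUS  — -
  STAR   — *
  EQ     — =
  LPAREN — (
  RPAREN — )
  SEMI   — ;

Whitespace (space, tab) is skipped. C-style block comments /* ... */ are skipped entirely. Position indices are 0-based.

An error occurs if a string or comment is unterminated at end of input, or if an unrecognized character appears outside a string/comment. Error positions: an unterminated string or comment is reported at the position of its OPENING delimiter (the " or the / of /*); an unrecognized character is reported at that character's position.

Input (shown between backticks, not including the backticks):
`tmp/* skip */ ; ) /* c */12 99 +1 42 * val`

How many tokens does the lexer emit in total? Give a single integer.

pos=0: emit ID 'tmp' (now at pos=3)
pos=3: enter COMMENT mode (saw '/*')
exit COMMENT mode (now at pos=13)
pos=14: emit SEMI ';'
pos=16: emit RPAREN ')'
pos=18: enter COMMENT mode (saw '/*')
exit COMMENT mode (now at pos=25)
pos=25: emit NUM '12' (now at pos=27)
pos=28: emit NUM '99' (now at pos=30)
pos=31: emit PLUS '+'
pos=32: emit NUM '1' (now at pos=33)
pos=34: emit NUM '42' (now at pos=36)
pos=37: emit STAR '*'
pos=39: emit ID 'val' (now at pos=42)
DONE. 10 tokens: [ID, SEMI, RPAREN, NUM, NUM, PLUS, NUM, NUM, STAR, ID]

Answer: 10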